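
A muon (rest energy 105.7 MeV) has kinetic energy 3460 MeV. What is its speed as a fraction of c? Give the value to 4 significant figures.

β ≈ 0.9996

γ = 1 + K/(m₀c²) = 1 + 3460/105.7 = 33.7342
β = √(1 − 1/γ²) = 0.9996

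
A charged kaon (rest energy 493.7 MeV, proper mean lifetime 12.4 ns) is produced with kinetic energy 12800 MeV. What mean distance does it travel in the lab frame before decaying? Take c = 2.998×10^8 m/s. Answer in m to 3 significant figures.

d ≈ 100 m

γ = 1 + K/(m₀c²) = 1 + 12800/493.7 = 26.927
β = √(1 − 1/γ²) = 0.99931
Dilated lifetime: γτ₀ = 26.927 × 12.4 ns = 333.89 ns
d = βc·γτ₀ = 0.99931 × (2.998×10^8 m/s) × 3.3389×10^-7 s = 100 m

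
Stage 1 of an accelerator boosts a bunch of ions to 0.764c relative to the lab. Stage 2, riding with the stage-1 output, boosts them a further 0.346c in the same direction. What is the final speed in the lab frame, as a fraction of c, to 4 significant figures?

Compose boost 2: (0.346 + 0.764)/(1 + 0.346×0.764) = 1.110/1.26434 = 0.8779

u ≈ 0.8779c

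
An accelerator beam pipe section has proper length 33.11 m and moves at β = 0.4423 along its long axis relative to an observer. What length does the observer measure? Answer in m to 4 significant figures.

γ = 1/√(1 − 0.4423²) = 1.11499
Length contraction: L = L₀/γ = 33.11/1.11499 = 29.70 m

L ≈ 29.70 m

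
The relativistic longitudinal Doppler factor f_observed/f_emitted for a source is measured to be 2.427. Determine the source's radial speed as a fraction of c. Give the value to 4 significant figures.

f_obs/f_src = √((1+β)/(1−β)) = 2.427  ⇒  (1+β)/(1−β) = 5.89033
β = |1 − D²|/(1 + D²) = |1 − 5.89033|/(1 + 5.89033) = 0.7097

β ≈ 0.7097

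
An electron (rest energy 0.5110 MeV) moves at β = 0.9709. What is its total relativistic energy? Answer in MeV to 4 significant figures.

γ = 1/√(1 − 0.9709²) = 4.17562
E = γm₀c² = 4.17562 × 0.5110 MeV = 2.134 MeV

E ≈ 2.134 MeV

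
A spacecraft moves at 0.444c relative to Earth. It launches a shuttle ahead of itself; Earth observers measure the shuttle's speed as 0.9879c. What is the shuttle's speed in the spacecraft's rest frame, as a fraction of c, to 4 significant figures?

Inverse velocity addition: u' = (u − v)/(1 − uv/c²)
= (0.9879 − 0.444)/(1 − 0.9879×0.444) = 0.5439/0.561372 = 0.9689

u' ≈ 0.9689c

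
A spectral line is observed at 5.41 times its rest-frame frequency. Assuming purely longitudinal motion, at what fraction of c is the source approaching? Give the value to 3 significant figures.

β ≈ 0.934

f_obs/f_src = √((1+β)/(1−β)) = 5.41  ⇒  (1+β)/(1−β) = 29.268
β = |1 − D²|/(1 + D²) = |1 − 29.268|/(1 + 29.268) = 0.934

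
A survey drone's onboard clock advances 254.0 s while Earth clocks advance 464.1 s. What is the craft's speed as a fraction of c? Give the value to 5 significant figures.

γ = Δt/τ₀ = 464.1/254.0 = 1.827165
β = √(1 − 1/γ²) = √(1 − 1/1.827165²) = 0.83694

β ≈ 0.83694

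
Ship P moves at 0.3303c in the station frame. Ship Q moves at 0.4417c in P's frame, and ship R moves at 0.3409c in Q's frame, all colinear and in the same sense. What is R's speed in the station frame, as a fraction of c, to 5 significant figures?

Compose boost 2: (0.4417 + 0.3303)/(1 + 0.4417×0.3303) = 0.77200/1.145894 = 0.6737101
Compose boost 3: (0.3409 + 0.6737101)/(1 + 0.3409×0.6737101) = 1.014610/1.229668 = 0.82511

u ≈ 0.82511c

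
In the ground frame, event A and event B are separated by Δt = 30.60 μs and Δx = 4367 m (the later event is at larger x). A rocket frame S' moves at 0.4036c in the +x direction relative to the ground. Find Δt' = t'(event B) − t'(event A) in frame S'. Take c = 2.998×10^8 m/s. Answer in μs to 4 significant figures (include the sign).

Δt' ≈ 27.02 μs

γ = 1/√(1 − 0.4036²) = 1.09297
Δt' = γ(Δt − vΔx/c²) = 1.09297 × (30.60 μs − 0.4036×4367 m / (2.998×10^8 m/s))
= 1.09297 × (24.7210 μs) = 27.02 μs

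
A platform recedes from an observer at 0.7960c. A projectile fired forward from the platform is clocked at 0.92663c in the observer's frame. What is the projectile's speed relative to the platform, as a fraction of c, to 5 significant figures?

Inverse velocity addition: u' = (u − v)/(1 − uv/c²)
= (0.92663 − 0.7960)/(1 − 0.92663×0.7960) = 0.13063/0.2624025 = 0.49782

u' ≈ 0.49782c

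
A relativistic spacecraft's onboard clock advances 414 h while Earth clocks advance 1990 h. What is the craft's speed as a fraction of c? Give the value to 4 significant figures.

β ≈ 0.9781

γ = Δt/τ₀ = 1990/414 = 4.80676
β = √(1 − 1/γ²) = √(1 − 1/4.80676²) = 0.9781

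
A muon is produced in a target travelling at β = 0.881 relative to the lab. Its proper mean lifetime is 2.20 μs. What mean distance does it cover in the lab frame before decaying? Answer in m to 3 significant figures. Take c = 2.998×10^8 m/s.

d ≈ 1230 m

γ = 1/√(1 − 0.881²) = 2.1136
Dilated lifetime: Δt = γτ₀ = 2.1136 × 2.20 μs = 4.6500 μs
d = vΔt = 0.881c × 4.6500 μs = 2.6412×10^8 m/s × 4.6500×10^-6 s = 1230 m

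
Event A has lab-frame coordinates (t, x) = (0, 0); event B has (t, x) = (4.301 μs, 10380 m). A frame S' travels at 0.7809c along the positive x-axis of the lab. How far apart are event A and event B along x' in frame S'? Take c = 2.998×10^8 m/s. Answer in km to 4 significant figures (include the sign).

γ = 1/√(1 − 0.7809²) = 1.60088
Δx' = γ(Δx − vΔt) = 1.60088 × (10380 m − 0.7809×(2.998×10^8 m/s)×4.301×10^-6 s)
= 1.60088 × (9373.08 m) = 15.01 km

Δx' ≈ 15.01 km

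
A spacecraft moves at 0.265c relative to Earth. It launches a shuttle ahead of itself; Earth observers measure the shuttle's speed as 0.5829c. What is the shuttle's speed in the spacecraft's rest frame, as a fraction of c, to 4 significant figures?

u' ≈ 0.3760c

Inverse velocity addition: u' = (u − v)/(1 − uv/c²)
= (0.5829 − 0.265)/(1 − 0.5829×0.265) = 0.3179/0.845531 = 0.3760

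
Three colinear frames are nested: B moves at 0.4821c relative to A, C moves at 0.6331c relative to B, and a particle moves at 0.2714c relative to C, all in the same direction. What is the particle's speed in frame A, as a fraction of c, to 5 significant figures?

u ≈ 0.91389c

Compose boost 2: (0.6331 + 0.4821)/(1 + 0.6331×0.4821) = 1.1152/1.305218 = 0.8544170
Compose boost 3: (0.2714 + 0.8544170)/(1 + 0.2714×0.8544170) = 1.125817/1.231889 = 0.91389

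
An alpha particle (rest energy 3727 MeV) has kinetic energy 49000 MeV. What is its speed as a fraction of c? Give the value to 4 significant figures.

γ = 1 + K/(m₀c²) = 1 + 49000/3727 = 14.1473
β = √(1 − 1/γ²) = 0.9975

β ≈ 0.9975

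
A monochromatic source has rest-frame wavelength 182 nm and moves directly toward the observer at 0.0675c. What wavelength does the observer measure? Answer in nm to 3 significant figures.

Relativistic Doppler: λ_obs = λ_src √((1−β)/(1+β))
= 182 × √(0.93250/1.0675) = 182 × 0.93463 = 170 nm

λ_obs ≈ 170 nm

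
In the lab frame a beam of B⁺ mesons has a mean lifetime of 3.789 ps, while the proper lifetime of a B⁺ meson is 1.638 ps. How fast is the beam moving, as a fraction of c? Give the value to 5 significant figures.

γ = Δt/τ₀ = 3.789/1.638 = 2.313187
β = √(1 − 1/γ²) = √(1 − 1/2.313187²) = 0.90173

β ≈ 0.90173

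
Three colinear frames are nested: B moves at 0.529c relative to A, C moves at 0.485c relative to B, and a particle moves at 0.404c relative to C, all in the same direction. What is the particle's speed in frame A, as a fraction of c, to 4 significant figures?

Compose boost 2: (0.485 + 0.529)/(1 + 0.485×0.529) = 1.014/1.25656 = 0.806962
Compose boost 3: (0.404 + 0.806962)/(1 + 0.404×0.806962) = 1.21096/1.32601 = 0.9132

u ≈ 0.9132c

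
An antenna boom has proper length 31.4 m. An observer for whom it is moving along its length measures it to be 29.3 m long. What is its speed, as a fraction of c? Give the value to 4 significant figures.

γ = L₀/L = 31.4/29.3 = 1.07167
β = √(1 − 1/γ²) = 0.3596

β ≈ 0.3596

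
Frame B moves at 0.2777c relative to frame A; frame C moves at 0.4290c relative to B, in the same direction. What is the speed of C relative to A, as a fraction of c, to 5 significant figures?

Compose boost 2: (0.4290 + 0.2777)/(1 + 0.4290×0.2777) = 0.70670/1.119133 = 0.63147

u ≈ 0.63147c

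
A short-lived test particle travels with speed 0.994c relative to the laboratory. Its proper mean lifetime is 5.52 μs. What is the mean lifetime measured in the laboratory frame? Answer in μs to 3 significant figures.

Δt ≈ 50.5 μs

γ = 1/√(1 − 0.994²) = 9.1424
Time dilation: Δt = γτ₀ = 9.1424 × 5.52 μs = 50.5 μs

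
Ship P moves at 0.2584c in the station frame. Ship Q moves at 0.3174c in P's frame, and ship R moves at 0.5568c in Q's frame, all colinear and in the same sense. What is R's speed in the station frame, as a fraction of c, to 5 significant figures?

Compose boost 2: (0.3174 + 0.2584)/(1 + 0.3174×0.2584) = 0.57580/1.082016 = 0.5321547
Compose boost 3: (0.5568 + 0.5321547)/(1 + 0.5568×0.5321547) = 1.088955/1.296304 = 0.84005

u ≈ 0.84005c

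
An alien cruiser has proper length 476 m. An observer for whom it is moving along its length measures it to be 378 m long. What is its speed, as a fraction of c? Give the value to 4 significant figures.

γ = L₀/L = 476/378 = 1.25926
β = √(1 − 1/γ²) = 0.6078

β ≈ 0.6078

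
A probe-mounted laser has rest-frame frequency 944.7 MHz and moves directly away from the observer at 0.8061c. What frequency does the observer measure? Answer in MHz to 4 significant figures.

f_obs ≈ 309.5 MHz

Relativistic Doppler: f_obs = f_src √((1−β)/(1+β))
= 944.7 × √(0.193900/1.80610) = 944.7 × 0.327656 = 309.5 MHz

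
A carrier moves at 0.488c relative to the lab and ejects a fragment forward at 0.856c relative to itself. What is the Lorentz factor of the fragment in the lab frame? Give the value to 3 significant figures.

γ ≈ 3.14

u_lab = (0.856 + 0.488)/(1 + 0.856×0.488) = 1.344/1.41773 = 0.947996
γ = 1/√(1 − 0.947996²) = 3.14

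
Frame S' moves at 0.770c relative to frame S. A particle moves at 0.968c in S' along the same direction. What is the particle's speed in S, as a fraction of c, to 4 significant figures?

u ≈ 0.9958c

Relativistic velocity addition: u = (u' + v)/(1 + u'v/c²)
= (0.968 + 0.770)/(1 + 0.968×0.770) = 1.738/1.74536 = 0.9958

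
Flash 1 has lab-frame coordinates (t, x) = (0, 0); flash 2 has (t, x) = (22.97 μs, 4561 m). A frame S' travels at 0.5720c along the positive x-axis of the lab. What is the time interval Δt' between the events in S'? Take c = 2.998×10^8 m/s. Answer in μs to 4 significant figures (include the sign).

γ = 1/√(1 − 0.5720²) = 1.21914
Δt' = γ(Δt − vΔx/c²) = 1.21914 × (22.97 μs − 0.5720×4561 m / (2.998×10^8 m/s))
= 1.21914 × (14.2679 μs) = 17.39 μs

Δt' ≈ 17.39 μs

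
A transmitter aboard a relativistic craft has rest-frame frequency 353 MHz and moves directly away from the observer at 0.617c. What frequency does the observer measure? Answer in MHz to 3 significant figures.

Relativistic Doppler: f_obs = f_src √((1−β)/(1+β))
= 353 × √(0.38300/1.6170) = 353 × 0.48668 = 172 MHz

f_obs ≈ 172 MHz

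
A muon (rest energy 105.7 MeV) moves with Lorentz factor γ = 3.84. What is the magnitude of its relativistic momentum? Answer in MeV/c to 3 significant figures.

p ≈ 392 MeV/c

β = √(1 − 1/γ²) = √(1 − 1/3.84²) = 0.96550
p = γβm₀c = 3.84 × 0.96550 × 105.7 MeV/c = 392 MeV/c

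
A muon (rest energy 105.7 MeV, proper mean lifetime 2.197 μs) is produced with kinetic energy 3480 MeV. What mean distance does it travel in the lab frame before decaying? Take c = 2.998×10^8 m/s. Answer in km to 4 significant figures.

d ≈ 22.33 km

γ = 1 + K/(m₀c²) = 1 + 3480/105.7 = 33.9234
β = √(1 − 1/γ²) = 0.999565
Dilated lifetime: γτ₀ = 33.9234 × 2.197 μs = 74.5296 μs
d = βc·γτ₀ = 0.999565 × (2.998×10^8 m/s) × 7.45296×10^-5 s = 22.33 km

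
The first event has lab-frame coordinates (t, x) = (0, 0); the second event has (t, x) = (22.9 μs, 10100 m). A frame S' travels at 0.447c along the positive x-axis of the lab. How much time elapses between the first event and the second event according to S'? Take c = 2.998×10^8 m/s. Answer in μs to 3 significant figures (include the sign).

Δt' ≈ 8.77 μs

γ = 1/√(1 − 0.447²) = 1.1179
Δt' = γ(Δt − vΔx/c²) = 1.1179 × (22.9 μs − 0.447×10100 m / (2.998×10^8 m/s))
= 1.1179 × (7.8410 μs) = 8.77 μs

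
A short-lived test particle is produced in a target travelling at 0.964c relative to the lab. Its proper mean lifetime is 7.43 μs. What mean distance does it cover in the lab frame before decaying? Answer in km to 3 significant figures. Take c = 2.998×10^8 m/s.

d ≈ 8.08 km

γ = 1/√(1 − 0.964²) = 3.7608
Dilated lifetime: Δt = γτ₀ = 3.7608 × 7.43 μs = 27.943 μs
d = vΔt = 0.964c × 27.943 μs = 2.8901×10^8 m/s × 2.7943×10^-5 s = 8.08 km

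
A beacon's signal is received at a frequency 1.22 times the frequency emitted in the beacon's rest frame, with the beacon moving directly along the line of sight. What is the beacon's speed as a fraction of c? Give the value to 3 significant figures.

f_obs/f_src = √((1+β)/(1−β)) = 1.22  ⇒  (1+β)/(1−β) = 1.4884
β = |1 − D²|/(1 + D²) = |1 − 1.4884|/(1 + 1.4884) = 0.196

β ≈ 0.196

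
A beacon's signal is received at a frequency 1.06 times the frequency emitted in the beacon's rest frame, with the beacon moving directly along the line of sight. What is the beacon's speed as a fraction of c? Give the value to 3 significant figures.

f_obs/f_src = √((1+β)/(1−β)) = 1.06  ⇒  (1+β)/(1−β) = 1.1236
β = |1 − D²|/(1 + D²) = |1 − 1.1236|/(1 + 1.1236) = 0.0582

β ≈ 0.0582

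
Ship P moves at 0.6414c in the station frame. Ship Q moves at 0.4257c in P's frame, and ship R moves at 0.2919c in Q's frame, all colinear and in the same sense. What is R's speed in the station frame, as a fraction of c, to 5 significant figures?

Compose boost 2: (0.4257 + 0.6414)/(1 + 0.4257×0.6414) = 1.0671/1.273044 = 0.8382271
Compose boost 3: (0.2919 + 0.8382271)/(1 + 0.2919×0.8382271) = 1.130127/1.244678 = 0.90797

u ≈ 0.90797c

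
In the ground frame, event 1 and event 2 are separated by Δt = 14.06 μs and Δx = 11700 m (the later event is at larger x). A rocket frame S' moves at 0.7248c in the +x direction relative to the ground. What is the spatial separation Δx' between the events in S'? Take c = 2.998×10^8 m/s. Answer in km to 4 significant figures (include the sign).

γ = 1/√(1 − 0.7248²) = 1.45146
Δx' = γ(Δx − vΔt) = 1.45146 × (11700 m − 0.7248×(2.998×10^8 m/s)×14.06×10^-6 s)
= 1.45146 × (8644.83 m) = 12.55 km

Δx' ≈ 12.55 km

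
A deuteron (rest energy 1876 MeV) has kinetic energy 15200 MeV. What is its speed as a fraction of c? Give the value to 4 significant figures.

β ≈ 0.9939

γ = 1 + K/(m₀c²) = 1 + 15200/1876 = 9.10235
β = √(1 − 1/γ²) = 0.9939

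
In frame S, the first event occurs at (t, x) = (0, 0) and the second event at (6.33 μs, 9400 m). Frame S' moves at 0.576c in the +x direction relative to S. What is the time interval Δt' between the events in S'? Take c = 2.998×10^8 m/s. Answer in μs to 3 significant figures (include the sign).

Δt' ≈ -14.3 μs

γ = 1/√(1 − 0.576²) = 1.2233
Δt' = γ(Δt − vΔx/c²) = 1.2233 × (6.33 μs − 0.576×9400 m / (2.998×10^8 m/s))
= 1.2233 × (-11.730 μs) = -14.3 μs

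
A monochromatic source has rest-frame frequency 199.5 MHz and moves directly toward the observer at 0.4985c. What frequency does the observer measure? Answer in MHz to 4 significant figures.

f_obs ≈ 344.9 MHz

Relativistic Doppler: f_obs = f_src √((1+β)/(1−β))
= 199.5 × √(1.49850/0.501500) = 199.5 × 1.72859 = 344.9 MHz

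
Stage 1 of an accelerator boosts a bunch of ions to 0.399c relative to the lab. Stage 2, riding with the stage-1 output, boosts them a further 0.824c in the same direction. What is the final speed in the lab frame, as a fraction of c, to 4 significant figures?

u ≈ 0.9204c

Compose boost 2: (0.824 + 0.399)/(1 + 0.824×0.399) = 1.223/1.32878 = 0.9204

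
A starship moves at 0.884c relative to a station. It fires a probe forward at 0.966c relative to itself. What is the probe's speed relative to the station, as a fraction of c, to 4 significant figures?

u ≈ 0.9979c

Relativistic velocity addition: u = (u' + v)/(1 + u'v/c²)
= (0.966 + 0.884)/(1 + 0.966×0.884) = 1.850/1.85394 = 0.9979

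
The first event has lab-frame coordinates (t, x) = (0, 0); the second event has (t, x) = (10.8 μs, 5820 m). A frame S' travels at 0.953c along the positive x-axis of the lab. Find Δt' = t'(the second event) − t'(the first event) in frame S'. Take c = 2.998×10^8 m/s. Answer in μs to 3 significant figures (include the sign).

Δt' ≈ -25.4 μs

γ = 1/√(1 − 0.953²) = 3.3007
Δt' = γ(Δt − vΔx/c²) = 3.3007 × (10.8 μs − 0.953×5820 m / (2.998×10^8 m/s))
= 3.3007 × (-7.7005 μs) = -25.4 μs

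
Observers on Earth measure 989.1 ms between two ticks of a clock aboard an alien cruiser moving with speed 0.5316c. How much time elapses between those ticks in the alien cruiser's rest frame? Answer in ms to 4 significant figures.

γ = 1/√(1 − 0.5316²) = 1.18064
Proper time: τ₀ = Δt/γ = 989.1/1.18064 = 837.8 ms

τ₀ ≈ 837.8 ms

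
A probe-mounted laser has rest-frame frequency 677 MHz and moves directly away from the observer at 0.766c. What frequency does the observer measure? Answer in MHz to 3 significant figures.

Relativistic Doppler: f_obs = f_src √((1−β)/(1+β))
= 677 × √(0.23400/1.7660) = 677 × 0.36401 = 246 MHz

f_obs ≈ 246 MHz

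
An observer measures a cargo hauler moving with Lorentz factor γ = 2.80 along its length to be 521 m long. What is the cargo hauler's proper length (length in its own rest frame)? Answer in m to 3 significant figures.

γ = 2.80 (given)
L₀ = γL = 2.80 × 521 = 1460 m

L₀ ≈ 1460 m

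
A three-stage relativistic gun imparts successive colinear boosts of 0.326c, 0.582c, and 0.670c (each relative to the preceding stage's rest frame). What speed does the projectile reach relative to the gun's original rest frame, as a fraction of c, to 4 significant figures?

Compose boost 2: (0.582 + 0.326)/(1 + 0.582×0.326) = 0.9080/1.18973 = 0.763197
Compose boost 3: (0.670 + 0.763197)/(1 + 0.670×0.763197) = 1.43320/1.51134 = 0.9483

u ≈ 0.9483c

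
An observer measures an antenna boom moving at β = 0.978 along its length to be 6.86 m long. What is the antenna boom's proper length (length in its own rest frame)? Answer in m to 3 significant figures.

γ = 1/√(1 − 0.978²) = 4.7938
L₀ = γL = 4.7938 × 6.86 = 32.9 m

L₀ ≈ 32.9 m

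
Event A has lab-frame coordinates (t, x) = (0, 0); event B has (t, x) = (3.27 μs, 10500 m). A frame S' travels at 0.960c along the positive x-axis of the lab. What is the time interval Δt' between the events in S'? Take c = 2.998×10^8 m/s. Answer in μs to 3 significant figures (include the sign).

Δt' ≈ -108 μs

γ = 1/√(1 − 0.960²) = 3.5714
Δt' = γ(Δt − vΔx/c²) = 3.5714 × (3.27 μs − 0.960×10500 m / (2.998×10^8 m/s))
= 3.5714 × (-30.352 μs) = -108 μs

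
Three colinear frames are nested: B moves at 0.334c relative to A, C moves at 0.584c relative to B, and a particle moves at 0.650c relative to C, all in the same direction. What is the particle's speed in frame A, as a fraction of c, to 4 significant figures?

Compose boost 2: (0.584 + 0.334)/(1 + 0.584×0.334) = 0.9180/1.19506 = 0.768165
Compose boost 3: (0.650 + 0.768165)/(1 + 0.650×0.768165) = 1.41816/1.49931 = 0.9459

u ≈ 0.9459c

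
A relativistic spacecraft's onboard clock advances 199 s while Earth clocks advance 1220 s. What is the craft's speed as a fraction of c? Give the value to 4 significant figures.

β ≈ 0.9866

γ = Δt/τ₀ = 1220/199 = 6.13065
β = √(1 − 1/γ²) = √(1 − 1/6.13065²) = 0.9866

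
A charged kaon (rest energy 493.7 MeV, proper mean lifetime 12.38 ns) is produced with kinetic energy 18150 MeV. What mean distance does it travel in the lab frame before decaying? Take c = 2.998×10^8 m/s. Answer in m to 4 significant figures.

d ≈ 140.1 m

γ = 1 + K/(m₀c²) = 1 + 18150/493.7 = 37.7632
β = √(1 − 1/γ²) = 0.999649
Dilated lifetime: γτ₀ = 37.7632 × 12.38 ns = 467.509 ns
d = βc·γτ₀ = 0.999649 × (2.998×10^8 m/s) × 4.67509×10^-7 s = 140.1 m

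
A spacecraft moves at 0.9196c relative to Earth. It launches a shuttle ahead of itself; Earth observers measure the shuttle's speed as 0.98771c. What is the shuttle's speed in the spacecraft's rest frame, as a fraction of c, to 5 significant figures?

Inverse velocity addition: u' = (u − v)/(1 − uv/c²)
= (0.98771 − 0.9196)/(1 − 0.98771×0.9196) = 0.068110/0.09170188 = 0.74273

u' ≈ 0.74273c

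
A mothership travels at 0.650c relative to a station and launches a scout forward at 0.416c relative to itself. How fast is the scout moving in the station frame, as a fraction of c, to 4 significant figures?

u ≈ 0.8391c

Compose boost 2: (0.416 + 0.650)/(1 + 0.416×0.650) = 1.066/1.27040 = 0.8391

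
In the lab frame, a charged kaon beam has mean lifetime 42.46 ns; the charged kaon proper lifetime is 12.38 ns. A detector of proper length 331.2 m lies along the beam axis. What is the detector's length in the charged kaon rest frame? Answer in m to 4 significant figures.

L ≈ 96.57 m

Time dilation ⇒ γ = Δt/τ₀ = 42.46/12.38 = 3.42973
Length contraction: L = L₀/γ = 331.2/3.42973 = 96.57 m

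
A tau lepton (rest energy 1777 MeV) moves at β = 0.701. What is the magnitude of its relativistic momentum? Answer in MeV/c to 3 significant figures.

γ = 1/√(1 − 0.701²) = 1.4022
p = γβm₀c = 1.4022 × 0.701 × 1777 MeV/c = 1750 MeV/c

p ≈ 1750 MeV/c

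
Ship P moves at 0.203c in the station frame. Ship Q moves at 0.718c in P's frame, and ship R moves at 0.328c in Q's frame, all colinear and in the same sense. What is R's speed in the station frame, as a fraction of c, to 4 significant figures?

u ≈ 0.8957c

Compose boost 2: (0.718 + 0.203)/(1 + 0.718×0.203) = 0.9210/1.14575 = 0.803837
Compose boost 3: (0.328 + 0.803837)/(1 + 0.328×0.803837) = 1.13184/1.26366 = 0.8957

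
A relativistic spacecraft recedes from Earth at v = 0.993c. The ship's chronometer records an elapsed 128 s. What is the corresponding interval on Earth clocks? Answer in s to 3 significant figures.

γ = 1/√(1 − 0.993²) = 8.4664
Time dilation: Δt = γτ₀ = 8.4664 × 128 s = 1080 s

Δt ≈ 1080 s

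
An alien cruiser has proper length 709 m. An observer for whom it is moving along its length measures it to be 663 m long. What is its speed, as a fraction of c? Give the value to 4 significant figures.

β ≈ 0.3543

γ = L₀/L = 709/663 = 1.06938
β = √(1 − 1/γ²) = 0.3543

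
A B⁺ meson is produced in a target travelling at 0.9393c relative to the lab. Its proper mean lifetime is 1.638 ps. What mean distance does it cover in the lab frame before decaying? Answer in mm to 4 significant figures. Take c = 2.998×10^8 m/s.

d ≈ 1.344 mm

γ = 1/√(1 − 0.9393²) = 2.91463
Dilated lifetime: Δt = γτ₀ = 2.91463 × 1.638 ps = 4.77416 ps
d = vΔt = 0.9393c × 4.77416 ps = 2.81602×10^8 m/s × 4.77416×10^-12 s = 1.344 mm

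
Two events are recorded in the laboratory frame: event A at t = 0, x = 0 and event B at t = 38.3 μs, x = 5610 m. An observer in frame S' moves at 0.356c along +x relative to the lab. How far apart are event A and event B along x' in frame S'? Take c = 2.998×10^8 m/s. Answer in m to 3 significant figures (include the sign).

γ = 1/√(1 − 0.356²) = 1.0701
Δx' = γ(Δx − vΔt) = 1.0701 × (5610 m − 0.356×(2.998×10^8 m/s)×38.3×10^-6 s)
= 1.0701 × (1522.3 m) = 1630 m

Δx' ≈ 1630 m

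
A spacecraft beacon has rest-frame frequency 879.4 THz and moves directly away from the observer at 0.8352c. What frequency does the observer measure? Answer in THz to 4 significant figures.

f_obs ≈ 263.5 THz

Relativistic Doppler: f_obs = f_src √((1−β)/(1+β))
= 879.4 × √(0.164800/1.83520) = 879.4 × 0.299666 = 263.5 THz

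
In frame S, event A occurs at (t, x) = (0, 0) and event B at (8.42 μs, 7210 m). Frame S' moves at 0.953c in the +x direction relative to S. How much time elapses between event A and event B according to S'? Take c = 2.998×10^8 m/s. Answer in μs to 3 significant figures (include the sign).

Δt' ≈ -47.9 μs

γ = 1/√(1 − 0.953²) = 3.3007
Δt' = γ(Δt − vΔx/c²) = 3.3007 × (8.42 μs − 0.953×7210 m / (2.998×10^8 m/s))
= 3.3007 × (-14.499 μs) = -47.9 μs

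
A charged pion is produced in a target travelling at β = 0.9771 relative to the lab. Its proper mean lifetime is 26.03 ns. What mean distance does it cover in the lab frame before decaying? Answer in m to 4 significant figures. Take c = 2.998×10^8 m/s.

d ≈ 35.84 m

γ = 1/√(1 − 0.9771²) = 4.69968
Dilated lifetime: Δt = γτ₀ = 4.69968 × 26.03 ns = 122.333 ns
d = vΔt = 0.9771c × 122.333 ns = 2.92935×10^8 m/s × 1.22333×10^-7 s = 35.84 m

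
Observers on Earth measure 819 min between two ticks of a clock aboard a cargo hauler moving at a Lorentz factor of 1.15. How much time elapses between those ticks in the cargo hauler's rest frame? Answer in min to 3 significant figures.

τ₀ ≈ 712 min

γ = 1.15 (given)
Proper time: τ₀ = Δt/γ = 819/1.15 = 712 min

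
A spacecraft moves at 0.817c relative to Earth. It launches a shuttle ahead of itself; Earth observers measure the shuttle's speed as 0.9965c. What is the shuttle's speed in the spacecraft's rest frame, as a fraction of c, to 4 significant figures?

Inverse velocity addition: u' = (u − v)/(1 − uv/c²)
= (0.9965 − 0.817)/(1 − 0.9965×0.817) = 0.1795/0.185859 = 0.9658

u' ≈ 0.9658c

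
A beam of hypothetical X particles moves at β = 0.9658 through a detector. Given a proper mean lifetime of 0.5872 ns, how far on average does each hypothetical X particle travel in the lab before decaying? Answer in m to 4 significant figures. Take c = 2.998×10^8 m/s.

d ≈ 0.6557 m

γ = 1/√(1 − 0.9658²) = 3.85671
Dilated lifetime: Δt = γτ₀ = 3.85671 × 0.5872 ns = 2.26466 ns
d = vΔt = 0.9658c × 2.26466 ns = 2.89547×10^8 m/s × 2.26466×10^-9 s = 0.6557 m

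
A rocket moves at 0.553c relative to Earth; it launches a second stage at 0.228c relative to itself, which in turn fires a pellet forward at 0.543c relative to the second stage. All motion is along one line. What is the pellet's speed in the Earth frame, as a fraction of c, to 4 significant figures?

Compose boost 2: (0.228 + 0.553)/(1 + 0.228×0.553) = 0.7810/1.12608 = 0.693554
Compose boost 3: (0.543 + 0.693554)/(1 + 0.543×0.693554) = 1.23655/1.37660 = 0.8983

u ≈ 0.8983c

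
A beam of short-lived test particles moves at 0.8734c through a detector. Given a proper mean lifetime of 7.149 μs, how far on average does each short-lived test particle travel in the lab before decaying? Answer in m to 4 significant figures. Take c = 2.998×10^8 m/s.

γ = 1/√(1 − 0.8734²) = 2.05337
Dilated lifetime: Δt = γτ₀ = 2.05337 × 7.149 μs = 14.6796 μs
d = vΔt = 0.8734c × 14.6796 μs = 2.61845×10^8 m/s × 1.46796×10^-5 s = 3844 m

d ≈ 3844 m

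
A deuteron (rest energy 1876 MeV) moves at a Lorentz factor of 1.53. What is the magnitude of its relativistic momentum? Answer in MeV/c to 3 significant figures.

β = √(1 − 1/γ²) = √(1 − 1/1.53²) = 0.75684
p = γβm₀c = 1.53 × 0.75684 × 1876 MeV/c = 2170 MeV/c

p ≈ 2170 MeV/c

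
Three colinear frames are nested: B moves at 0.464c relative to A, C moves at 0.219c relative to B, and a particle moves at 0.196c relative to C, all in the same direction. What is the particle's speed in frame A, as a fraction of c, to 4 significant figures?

u ≈ 0.7276c

Compose boost 2: (0.219 + 0.464)/(1 + 0.219×0.464) = 0.6830/1.10162 = 0.619998
Compose boost 3: (0.196 + 0.619998)/(1 + 0.196×0.619998) = 0.815998/1.12152 = 0.7276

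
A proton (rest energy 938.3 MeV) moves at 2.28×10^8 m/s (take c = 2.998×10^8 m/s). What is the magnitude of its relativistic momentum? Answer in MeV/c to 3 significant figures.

β = v/c = 2.28×10^8 / 2.998×10^8 = 0.76051
γ = 1/√(1 − 0.76051²) = 1.5400
p = γβm₀c = 1.5400 × 0.76051 × 938.3 MeV/c = 1100 MeV/c

p ≈ 1100 MeV/c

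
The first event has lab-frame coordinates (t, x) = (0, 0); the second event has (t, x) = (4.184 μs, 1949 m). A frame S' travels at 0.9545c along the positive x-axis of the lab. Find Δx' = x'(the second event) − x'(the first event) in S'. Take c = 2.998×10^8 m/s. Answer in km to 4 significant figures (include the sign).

γ = 1/√(1 − 0.9545²) = 3.35333
Δx' = γ(Δx − vΔt) = 3.35333 × (1949 m − 0.9545×(2.998×10^8 m/s)×4.184×10^-6 s)
= 3.35333 × (751.710 m) = 2.521 km

Δx' ≈ 2.521 km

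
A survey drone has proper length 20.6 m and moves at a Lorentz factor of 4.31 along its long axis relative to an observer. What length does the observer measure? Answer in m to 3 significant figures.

γ = 4.31 (given)
Length contraction: L = L₀/γ = 20.6/4.31 = 4.78 m

L ≈ 4.78 m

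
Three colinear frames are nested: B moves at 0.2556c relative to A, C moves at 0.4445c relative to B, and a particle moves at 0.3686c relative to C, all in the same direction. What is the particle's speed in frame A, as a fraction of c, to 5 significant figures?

u ≈ 0.80965c

Compose boost 2: (0.4445 + 0.2556)/(1 + 0.4445×0.2556) = 0.70010/1.113614 = 0.6286737
Compose boost 3: (0.3686 + 0.6286737)/(1 + 0.3686×0.6286737) = 0.9972737/1.231729 = 0.80965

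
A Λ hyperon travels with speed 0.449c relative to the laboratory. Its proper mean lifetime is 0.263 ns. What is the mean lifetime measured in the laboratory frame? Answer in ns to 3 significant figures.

Δt ≈ 0.294 ns

γ = 1/√(1 − 0.449²) = 1.1192
Time dilation: Δt = γτ₀ = 1.1192 × 0.263 ns = 0.294 ns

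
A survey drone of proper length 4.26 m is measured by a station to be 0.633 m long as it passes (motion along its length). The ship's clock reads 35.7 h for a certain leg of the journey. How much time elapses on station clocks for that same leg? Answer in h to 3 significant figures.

Length contraction ⇒ γ = L₀/L = 4.26/0.633 = 6.7299
Time dilation: Δt = γτ₀ = 6.7299 × 35.7 h = 240 h

Δt ≈ 240 h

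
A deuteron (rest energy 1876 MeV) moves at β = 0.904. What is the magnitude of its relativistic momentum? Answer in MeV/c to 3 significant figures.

γ = 1/√(1 − 0.904²) = 2.3390
p = γβm₀c = 2.3390 × 0.904 × 1876 MeV/c = 3970 MeV/c

p ≈ 3970 MeV/c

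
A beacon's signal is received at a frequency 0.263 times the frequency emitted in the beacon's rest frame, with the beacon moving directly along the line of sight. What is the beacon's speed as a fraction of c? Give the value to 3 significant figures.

f_obs/f_src = √((1−β)/(1+β)) = 0.263  ⇒  (1−β)/(1+β) = 0.069169
β = |1 − D²|/(1 + D²) = |1 − 0.069169|/(1 + 0.069169) = 0.871

β ≈ 0.871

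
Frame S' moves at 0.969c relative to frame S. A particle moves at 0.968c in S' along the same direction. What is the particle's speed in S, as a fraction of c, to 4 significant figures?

Relativistic velocity addition: u = (u' + v)/(1 + u'v/c²)
= (0.968 + 0.969)/(1 + 0.968×0.969) = 1.937/1.93799 = 0.9995

u ≈ 0.9995c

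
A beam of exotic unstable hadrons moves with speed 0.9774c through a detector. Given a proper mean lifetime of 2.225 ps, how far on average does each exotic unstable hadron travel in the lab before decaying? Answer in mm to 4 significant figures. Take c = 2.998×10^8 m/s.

d ≈ 3.084 mm

γ = 1/√(1 − 0.9774²) = 4.73041
Dilated lifetime: Δt = γτ₀ = 4.73041 × 2.225 ps = 10.5252 ps
d = vΔt = 0.9774c × 10.5252 ps = 2.93025×10^8 m/s × 1.05252×10^-11 s = 3.084 mm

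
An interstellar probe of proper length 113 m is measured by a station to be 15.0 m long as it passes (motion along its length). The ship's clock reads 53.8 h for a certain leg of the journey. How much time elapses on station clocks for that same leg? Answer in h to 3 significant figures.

Length contraction ⇒ γ = L₀/L = 113/15.0 = 7.5333
Time dilation: Δt = γτ₀ = 7.5333 × 53.8 h = 405 h

Δt ≈ 405 h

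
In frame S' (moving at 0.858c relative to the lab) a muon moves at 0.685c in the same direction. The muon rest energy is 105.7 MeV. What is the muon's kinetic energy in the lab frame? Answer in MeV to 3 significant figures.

u_lab = (0.685 + 0.858)/(1 + 0.685×0.858) = 0.971828
γ = 1/√(1 − 0.971828²) = 4.2428
K = (γ − 1)m₀c² = (4.2428 − 1) × 105.7 = 3.2428 × 105.7 = 343 MeV

K ≈ 343 MeV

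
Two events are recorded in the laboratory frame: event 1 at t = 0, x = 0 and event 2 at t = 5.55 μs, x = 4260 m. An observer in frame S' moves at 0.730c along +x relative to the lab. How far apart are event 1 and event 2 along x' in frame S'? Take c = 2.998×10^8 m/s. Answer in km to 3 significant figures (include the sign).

γ = 1/√(1 − 0.730²) = 1.4632
Δx' = γ(Δx − vΔt) = 1.4632 × (4260 m − 0.730×(2.998×10^8 m/s)×5.55×10^-6 s)
= 1.4632 × (3045.4 m) = 4.46 km

Δx' ≈ 4.46 km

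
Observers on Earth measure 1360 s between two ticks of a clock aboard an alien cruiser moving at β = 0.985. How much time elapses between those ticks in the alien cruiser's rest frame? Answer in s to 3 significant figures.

τ₀ ≈ 235 s

γ = 1/√(1 − 0.985²) = 5.7953
Proper time: τ₀ = Δt/γ = 1360/5.7953 = 235 s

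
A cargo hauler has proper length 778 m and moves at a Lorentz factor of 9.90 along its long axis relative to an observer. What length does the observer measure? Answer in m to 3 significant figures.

γ = 9.90 (given)
Length contraction: L = L₀/γ = 778/9.90 = 78.6 m

L ≈ 78.6 m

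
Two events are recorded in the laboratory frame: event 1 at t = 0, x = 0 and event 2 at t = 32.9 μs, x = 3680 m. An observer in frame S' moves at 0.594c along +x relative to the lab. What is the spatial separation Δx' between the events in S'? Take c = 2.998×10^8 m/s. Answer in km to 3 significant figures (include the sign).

γ = 1/√(1 − 0.594²) = 1.2431
Δx' = γ(Δx − vΔt) = 1.2431 × (3680 m − 0.594×(2.998×10^8 m/s)×32.9×10^-6 s)
= 1.2431 × (-2178.9 m) = -2.71 km

Δx' ≈ -2.71 km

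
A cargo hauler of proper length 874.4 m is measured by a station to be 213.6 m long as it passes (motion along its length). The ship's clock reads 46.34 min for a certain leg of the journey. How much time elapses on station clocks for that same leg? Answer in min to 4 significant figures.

Length contraction ⇒ γ = L₀/L = 874.4/213.6 = 4.09363
Time dilation: Δt = γτ₀ = 4.09363 × 46.34 min = 189.7 min

Δt ≈ 189.7 min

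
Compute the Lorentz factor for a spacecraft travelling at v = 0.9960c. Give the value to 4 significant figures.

γ = 1/√(1 − β²) = 1/√(1 − 0.9960²) = 1/√(0.00798400) = 11.19

γ ≈ 11.19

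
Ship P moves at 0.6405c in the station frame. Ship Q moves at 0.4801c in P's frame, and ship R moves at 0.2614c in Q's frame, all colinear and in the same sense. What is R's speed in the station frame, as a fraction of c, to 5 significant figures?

u ≈ 0.91374c

Compose boost 2: (0.4801 + 0.6405)/(1 + 0.4801×0.6405) = 1.1206/1.307504 = 0.8570528
Compose boost 3: (0.2614 + 0.8570528)/(1 + 0.2614×0.8570528) = 1.118453/1.224034 = 0.91374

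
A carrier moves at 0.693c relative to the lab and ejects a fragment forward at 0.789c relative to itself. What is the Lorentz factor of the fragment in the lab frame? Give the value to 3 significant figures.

u_lab = (0.789 + 0.693)/(1 + 0.789×0.693) = 1.482/1.54678 = 0.958121
γ = 1/√(1 − 0.958121²) = 3.49

γ ≈ 3.49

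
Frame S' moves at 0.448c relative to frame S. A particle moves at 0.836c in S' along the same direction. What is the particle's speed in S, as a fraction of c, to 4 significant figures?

Relativistic velocity addition: u = (u' + v)/(1 + u'v/c²)
= (0.836 + 0.448)/(1 + 0.836×0.448) = 1.284/1.37453 = 0.9341

u ≈ 0.9341c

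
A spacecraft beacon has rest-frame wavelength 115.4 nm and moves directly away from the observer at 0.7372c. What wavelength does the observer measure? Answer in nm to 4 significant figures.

Relativistic Doppler: λ_obs = λ_src √((1+β)/(1−β))
= 115.4 × √(1.73720/0.262800) = 115.4 × 2.57106 = 296.7 nm

λ_obs ≈ 296.7 nm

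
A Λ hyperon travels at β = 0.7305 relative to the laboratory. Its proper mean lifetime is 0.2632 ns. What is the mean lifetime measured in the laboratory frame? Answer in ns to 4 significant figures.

γ = 1/√(1 − 0.7305²) = 1.46432
Time dilation: Δt = γτ₀ = 1.46432 × 0.2632 ns = 0.3854 ns

Δt ≈ 0.3854 ns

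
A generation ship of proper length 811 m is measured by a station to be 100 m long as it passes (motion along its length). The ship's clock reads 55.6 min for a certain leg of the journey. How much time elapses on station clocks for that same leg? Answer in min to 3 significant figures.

Δt ≈ 451 min

Length contraction ⇒ γ = L₀/L = 811/100 = 8.1100
Time dilation: Δt = γτ₀ = 8.1100 × 55.6 min = 451 min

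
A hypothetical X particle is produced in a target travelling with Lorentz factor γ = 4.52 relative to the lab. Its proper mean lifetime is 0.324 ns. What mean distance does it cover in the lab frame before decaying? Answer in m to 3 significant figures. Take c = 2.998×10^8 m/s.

d ≈ 0.428 m

β = √(1 − 1/γ²) = √(1 − 1/4.52²) = 0.97522
Dilated lifetime: Δt = γτ₀ = 4.52 × 0.324 ns = 1.4645 ns
d = vΔt = 0.97522c × 1.4645 ns = 2.9237×10^8 m/s × 1.4645×10^-9 s = 0.428 m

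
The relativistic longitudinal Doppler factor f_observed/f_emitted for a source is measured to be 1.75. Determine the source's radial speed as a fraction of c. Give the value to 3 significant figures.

f_obs/f_src = √((1+β)/(1−β)) = 1.75  ⇒  (1+β)/(1−β) = 3.0625
β = |1 − D²|/(1 + D²) = |1 − 3.0625|/(1 + 3.0625) = 0.508

β ≈ 0.508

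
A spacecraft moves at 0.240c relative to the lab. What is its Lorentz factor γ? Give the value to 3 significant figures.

γ = 1/√(1 − β²) = 1/√(1 − 0.240²) = 1/√(0.94240) = 1.03

γ ≈ 1.03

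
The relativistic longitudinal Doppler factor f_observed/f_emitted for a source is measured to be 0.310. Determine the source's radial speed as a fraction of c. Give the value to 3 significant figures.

β ≈ 0.825

f_obs/f_src = √((1−β)/(1+β)) = 0.310  ⇒  (1−β)/(1+β) = 0.096100
β = |1 − D²|/(1 + D²) = |1 − 0.096100|/(1 + 0.096100) = 0.825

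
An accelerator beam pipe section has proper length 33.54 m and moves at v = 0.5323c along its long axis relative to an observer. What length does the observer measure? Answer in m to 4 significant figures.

L ≈ 28.39 m

γ = 1/√(1 − 0.5323²) = 1.18126
Length contraction: L = L₀/γ = 33.54/1.18126 = 28.39 m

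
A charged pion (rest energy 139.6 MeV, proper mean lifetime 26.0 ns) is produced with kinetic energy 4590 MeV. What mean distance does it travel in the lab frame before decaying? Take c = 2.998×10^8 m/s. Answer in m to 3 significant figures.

d ≈ 264 m

γ = 1 + K/(m₀c²) = 1 + 4590/139.6 = 33.880
β = √(1 − 1/γ²) = 0.99956
Dilated lifetime: γτ₀ = 33.880 × 26.0 ns = 880.87 ns
d = βc·γτ₀ = 0.99956 × (2.998×10^8 m/s) × 8.8087×10^-7 s = 264 m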